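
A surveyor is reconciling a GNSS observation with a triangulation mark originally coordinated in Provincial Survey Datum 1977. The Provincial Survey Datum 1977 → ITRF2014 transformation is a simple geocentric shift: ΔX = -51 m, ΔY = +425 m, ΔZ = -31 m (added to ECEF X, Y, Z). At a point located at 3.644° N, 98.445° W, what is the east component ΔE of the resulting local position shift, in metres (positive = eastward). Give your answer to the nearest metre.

The local east axis at (φ, λ) is (−sin λ, cos λ, 0), so ΔE = −sin(-98.445°)·(-51) + cos(-98.445°)·425 = -112.86 m.

ΔE = -113 m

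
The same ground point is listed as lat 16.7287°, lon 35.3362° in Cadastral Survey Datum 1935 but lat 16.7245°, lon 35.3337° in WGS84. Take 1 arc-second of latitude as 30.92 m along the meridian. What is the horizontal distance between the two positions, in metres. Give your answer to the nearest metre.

Δφ = 16.7245° − 16.7287° = -0.0042°; Δλ = 35.3337° − 35.3362° = -0.0025°.
1° of latitude = 3600 × 30.92 = 111312 m.
ΔN = Δφ × 111312 = -467.5 m; ΔE = Δλ × 111312 × cos(16.7287°) = -0.0025 × 111312 × 0.957678 = -266.5 m.
Distance = √(ΔE² + ΔN²) = √((-266.5)² + (-467.5)²) = 538.1 m.

538 m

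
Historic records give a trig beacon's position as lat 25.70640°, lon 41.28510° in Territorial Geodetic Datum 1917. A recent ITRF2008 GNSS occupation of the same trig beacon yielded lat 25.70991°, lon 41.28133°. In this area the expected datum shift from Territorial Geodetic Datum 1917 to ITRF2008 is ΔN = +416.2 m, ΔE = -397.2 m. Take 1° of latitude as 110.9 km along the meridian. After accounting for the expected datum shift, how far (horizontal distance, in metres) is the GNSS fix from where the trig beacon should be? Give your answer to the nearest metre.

Observed coordinate differences: Δφ = +0.00351°, Δλ = -0.00377°.
Converting to metres (1° lat = 110900 m, cos φ = 0.901029): observed ΔN = 389.3 m, observed ΔE = -376.7 m.
Subtracting the expected shift leaves a residual of 389.3 − (416.2) = -26.9 m north and -376.7 − (-397.2) = 20.5 m east.
Residual distance = √((-26.9)² + 20.5²) = 33.8 m.

34 m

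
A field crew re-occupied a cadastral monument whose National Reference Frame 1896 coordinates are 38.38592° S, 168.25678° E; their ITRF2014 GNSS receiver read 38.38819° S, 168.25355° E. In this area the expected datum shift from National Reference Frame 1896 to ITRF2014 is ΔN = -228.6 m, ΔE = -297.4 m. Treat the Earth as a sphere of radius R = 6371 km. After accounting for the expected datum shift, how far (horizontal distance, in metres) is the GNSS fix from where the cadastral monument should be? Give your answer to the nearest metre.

29 m

Observed coordinate differences: Δφ = -0.00227°, Δλ = -0.00323°.
Converting to metres (1° lat = 111195 m, cos φ = 0.783846): observed ΔN = -252.4 m, observed ΔE = -281.5 m.
Subtracting the expected shift leaves a residual of -252.4 − (-228.6) = -23.8 m north and -281.5 − (-297.4) = 15.9 m east.
Residual distance = √((-23.8)² + 15.9²) = 28.6 m.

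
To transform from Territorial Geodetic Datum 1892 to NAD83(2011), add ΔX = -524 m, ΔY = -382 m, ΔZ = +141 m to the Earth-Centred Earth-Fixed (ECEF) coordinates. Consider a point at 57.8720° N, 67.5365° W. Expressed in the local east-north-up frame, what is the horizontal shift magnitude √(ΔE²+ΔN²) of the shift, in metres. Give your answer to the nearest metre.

The local east axis at (φ, λ) is (−sin λ, cos λ, 0), so ΔE = −sin(-67.5365°)·(-524) + cos(-67.5365°)·(-382) = -630.20 m.
The local north axis is (−sin φ cos λ, −sin φ sin λ, cos φ), giving ΔN = 169.557 − 298.955 + 74.986 = -54.41 m.
Horizontal magnitude = √(ΔE² + ΔN²) = √((-630.20)² + (-54.41)²) = 632.55 m.

633 m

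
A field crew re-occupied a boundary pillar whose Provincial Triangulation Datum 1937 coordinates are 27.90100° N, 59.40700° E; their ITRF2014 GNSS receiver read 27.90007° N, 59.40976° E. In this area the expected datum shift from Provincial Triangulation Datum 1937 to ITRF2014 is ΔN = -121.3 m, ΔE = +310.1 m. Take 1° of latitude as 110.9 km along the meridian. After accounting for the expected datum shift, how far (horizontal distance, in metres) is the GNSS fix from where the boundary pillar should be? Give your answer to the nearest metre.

Observed coordinate differences: Δφ = -0.00093°, Δλ = +0.00276°.
Converting to metres (1° lat = 110900 m, cos φ = 0.883757): observed ΔN = -103.1 m, observed ΔE = 270.5 m.
Subtracting the expected shift leaves a residual of -103.1 − (-121.3) = 18.2 m north and 270.5 − (310.1) = -39.6 m east.
Residual distance = √(18.2² + (-39.6)²) = 43.6 m.

44 m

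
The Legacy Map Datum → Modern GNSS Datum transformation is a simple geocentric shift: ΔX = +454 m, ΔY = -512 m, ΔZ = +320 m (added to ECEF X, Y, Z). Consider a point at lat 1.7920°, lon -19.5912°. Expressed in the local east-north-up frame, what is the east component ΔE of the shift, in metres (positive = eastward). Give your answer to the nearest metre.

The local east axis at (φ, λ) is (−sin λ, cos λ, 0), so ΔE = −sin(-19.5912°)·454 + cos(-19.5912°)·(-512) = -330.13 m.

ΔE = -330 m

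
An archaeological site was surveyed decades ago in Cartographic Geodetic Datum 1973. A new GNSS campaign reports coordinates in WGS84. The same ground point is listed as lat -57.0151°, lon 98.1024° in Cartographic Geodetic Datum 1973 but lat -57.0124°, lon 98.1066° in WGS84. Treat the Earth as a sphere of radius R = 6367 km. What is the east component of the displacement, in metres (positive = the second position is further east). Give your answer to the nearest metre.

Δφ = -57.0124° − -57.0151° = +0.0027°; Δλ = 98.1066° − 98.1024° = +0.0042°.
1° along a meridian = πR/180 = 111125 m.
ΔN = Δφ × 111125 = 300.0 m; ΔE = Δλ × 111125 × cos(-57.0151°) = +0.0042 × 111125 × 0.544418 = 254.1 m.

ΔE = 254 m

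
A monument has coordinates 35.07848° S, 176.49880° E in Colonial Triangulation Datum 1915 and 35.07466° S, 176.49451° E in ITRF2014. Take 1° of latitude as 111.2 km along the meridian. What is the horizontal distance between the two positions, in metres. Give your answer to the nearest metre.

577 m

Δφ = -35.07466° − -35.07848° = +0.00382°; Δλ = 176.49451° − 176.49880° = -0.00429°.
ΔN = Δφ × 111200 = 424.8 m; ΔE = Δλ × 111200 × cos(-35.07848°) = -0.00429 × 111200 × 0.818366 = -390.4 m.
Distance = √(ΔE² + ΔN²) = √((-390.4)² + 424.8²) = 576.9 m.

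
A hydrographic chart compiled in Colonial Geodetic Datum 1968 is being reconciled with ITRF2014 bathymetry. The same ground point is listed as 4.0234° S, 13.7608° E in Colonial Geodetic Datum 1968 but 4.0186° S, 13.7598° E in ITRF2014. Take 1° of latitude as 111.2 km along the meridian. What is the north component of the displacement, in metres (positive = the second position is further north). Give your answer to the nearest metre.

ΔN = 534 m

Δφ = -4.0186° − -4.0234° = +0.0048°; Δλ = 13.7598° − 13.7608° = -0.0010°.
ΔN = Δφ × 111200 = 533.8 m; ΔE = Δλ × 111200 × cos(-4.0234°) = -0.0010 × 111200 × 0.997535 = -110.9 m.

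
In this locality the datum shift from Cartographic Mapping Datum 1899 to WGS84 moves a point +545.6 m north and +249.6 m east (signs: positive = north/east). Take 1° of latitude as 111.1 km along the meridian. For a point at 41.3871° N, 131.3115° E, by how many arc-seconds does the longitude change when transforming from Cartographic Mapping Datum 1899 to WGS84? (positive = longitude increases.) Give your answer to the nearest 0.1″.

Δλ = 10.8″

At latitude 41.3871°, cos φ = 0.750260.
1° of longitude at this latitude = 111.1 × cos φ = 83.35 km, so Δλ = 249.6 / 83353.9 = 0.0029945° = 10.780″.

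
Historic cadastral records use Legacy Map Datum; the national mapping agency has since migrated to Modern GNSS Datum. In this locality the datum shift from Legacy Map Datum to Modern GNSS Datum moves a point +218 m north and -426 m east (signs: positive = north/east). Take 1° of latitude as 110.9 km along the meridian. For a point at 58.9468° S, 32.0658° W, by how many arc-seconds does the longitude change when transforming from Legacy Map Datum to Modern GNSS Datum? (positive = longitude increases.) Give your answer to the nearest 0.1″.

Δλ = -26.8″

At latitude -58.9468°, cos φ = 0.515834.
1° of longitude at this latitude = 110.9 × cos φ = 57.21 km, so Δλ = -426.0 / 57206.0 = -0.0074468° = -26.808″.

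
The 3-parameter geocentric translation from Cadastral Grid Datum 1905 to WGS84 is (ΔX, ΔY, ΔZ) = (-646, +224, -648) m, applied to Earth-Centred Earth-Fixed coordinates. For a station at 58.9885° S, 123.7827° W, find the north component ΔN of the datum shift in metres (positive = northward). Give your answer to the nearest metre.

ΔN = -186 m

At φ = -58.9885°, λ = -123.7827°: sin φ = -0.857064, cos φ = 0.515210, sin λ = -0.831152, cos λ = -0.556045.
ΔN = −sin φ cos λ·ΔX − sin φ sin λ·ΔY + cos φ·ΔZ = −(-0.857064)(-0.556045)(-646) − (-0.857064)(-0.831152)(224) + (0.515210)(-648) = -185.56 m.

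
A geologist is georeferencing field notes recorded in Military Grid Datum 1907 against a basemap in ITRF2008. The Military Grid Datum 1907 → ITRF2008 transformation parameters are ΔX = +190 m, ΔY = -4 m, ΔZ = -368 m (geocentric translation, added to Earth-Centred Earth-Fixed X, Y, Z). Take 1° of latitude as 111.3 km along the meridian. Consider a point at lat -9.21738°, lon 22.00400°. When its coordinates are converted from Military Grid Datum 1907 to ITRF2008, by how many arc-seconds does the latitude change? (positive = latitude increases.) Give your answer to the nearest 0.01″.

sin φ = -0.160181, cos φ = 0.987088, sin λ = 0.374671, cos λ = 0.927158.
North component: ΔN = −sin φ cos λ·ΔX − sin φ sin λ·ΔY + cos φ·ΔZ = −(-0.160181)(0.927158)(190) − (-0.160181)(0.374671)(-4) + (0.987088)(-368) = -335.27 m.
1° of latitude spans 111300 m, so Δφ = -335.27 / 111300 × 3600 = -10.844″.

Δφ = -10.84″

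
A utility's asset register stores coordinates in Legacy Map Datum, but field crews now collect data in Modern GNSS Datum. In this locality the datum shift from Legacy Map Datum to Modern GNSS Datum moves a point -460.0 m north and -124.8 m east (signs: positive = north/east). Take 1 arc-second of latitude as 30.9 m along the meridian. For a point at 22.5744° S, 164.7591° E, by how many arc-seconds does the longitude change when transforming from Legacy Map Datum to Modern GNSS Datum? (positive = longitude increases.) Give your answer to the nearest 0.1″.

Δλ = -4.4″

At latitude -22.5744°, cos φ = 0.923382.
1″ of longitude at this latitude = 30.90 × cos φ = 28.5325 m, so Δλ = -124.8 / 28.5325 = -4.374″.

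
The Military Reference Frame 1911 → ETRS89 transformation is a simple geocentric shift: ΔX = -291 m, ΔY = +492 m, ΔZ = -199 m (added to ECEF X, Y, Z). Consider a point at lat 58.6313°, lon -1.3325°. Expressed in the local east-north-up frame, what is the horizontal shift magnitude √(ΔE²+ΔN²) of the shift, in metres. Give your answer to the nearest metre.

509 m

The local east axis at (φ, λ) is (−sin λ, cos λ, 0), so ΔE = −sin(-1.3325°)·(-291) + cos(-1.3325°)·492 = 485.10 m.
The local north axis is (−sin φ cos λ, −sin φ sin λ, cos φ), giving ΔN = 248.399 + 9.769 − 103.588 = 154.58 m.
Horizontal magnitude = √(ΔE² + ΔN²) = √(485.10² + 154.58²) = 509.13 m.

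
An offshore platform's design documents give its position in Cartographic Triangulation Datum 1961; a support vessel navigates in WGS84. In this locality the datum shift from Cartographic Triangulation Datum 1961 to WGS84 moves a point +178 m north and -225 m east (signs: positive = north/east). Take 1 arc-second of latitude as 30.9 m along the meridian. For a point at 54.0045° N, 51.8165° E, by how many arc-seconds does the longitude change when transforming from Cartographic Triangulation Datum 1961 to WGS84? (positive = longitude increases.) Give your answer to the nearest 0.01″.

Δλ = -12.39″

At latitude 54.0045°, cos φ = 0.587722.
1″ of longitude at this latitude = 30.90 × cos φ = 18.1606 m, so Δλ = -225.0 / 18.1606 = -12.389″.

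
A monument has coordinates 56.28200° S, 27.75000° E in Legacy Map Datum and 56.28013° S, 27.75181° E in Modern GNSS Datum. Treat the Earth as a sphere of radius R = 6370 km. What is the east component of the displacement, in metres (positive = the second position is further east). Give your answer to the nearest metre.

Δφ = -56.28013° − -56.28200° = +0.00187°; Δλ = 27.75181° − 27.75000° = +0.00181°.
1° along a meridian = πR/180 = 111177 m.
ΔN = Δφ × 111177 = 207.9 m; ΔE = Δλ × 111177 × cos(-56.28200°) = +0.00181 × 111177 × 0.555106 = 111.7 m.

ΔE = 112 m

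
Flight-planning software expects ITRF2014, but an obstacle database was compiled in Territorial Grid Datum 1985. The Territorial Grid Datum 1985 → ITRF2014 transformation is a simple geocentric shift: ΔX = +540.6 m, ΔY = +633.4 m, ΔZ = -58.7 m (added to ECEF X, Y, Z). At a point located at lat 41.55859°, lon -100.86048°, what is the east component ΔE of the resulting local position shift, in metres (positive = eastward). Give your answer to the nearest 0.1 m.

ΔE = 411.6 m

At φ = 41.55859°, λ = -100.86048°: sin φ = 0.663386, cos φ = 0.748278, sin λ = -0.982089, cos λ = -0.188418.
ΔE = −sin λ·ΔX + cos λ·ΔY = −(-0.982089)·(540.6) + (-0.188418)·(633.4) = 411.57 m.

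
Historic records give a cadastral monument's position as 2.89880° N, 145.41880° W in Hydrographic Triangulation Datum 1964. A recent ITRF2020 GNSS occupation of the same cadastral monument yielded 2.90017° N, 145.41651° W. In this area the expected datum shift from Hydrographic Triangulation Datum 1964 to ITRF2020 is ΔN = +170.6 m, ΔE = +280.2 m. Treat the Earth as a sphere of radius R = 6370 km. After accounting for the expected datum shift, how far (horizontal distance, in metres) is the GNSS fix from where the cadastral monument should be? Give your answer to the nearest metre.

Observed coordinate differences: Δφ = +0.00137°, Δλ = +0.00229°.
Converting to metres (1° lat = 111177 m, cos φ = 0.998720): observed ΔN = 152.3 m, observed ΔE = 254.3 m.
Subtracting the expected shift leaves a residual of 152.3 − (170.6) = -18.3 m north and 254.3 − (280.2) = -25.9 m east.
Residual distance = √((-18.3)² + (-25.9)²) = 31.7 m.

32 m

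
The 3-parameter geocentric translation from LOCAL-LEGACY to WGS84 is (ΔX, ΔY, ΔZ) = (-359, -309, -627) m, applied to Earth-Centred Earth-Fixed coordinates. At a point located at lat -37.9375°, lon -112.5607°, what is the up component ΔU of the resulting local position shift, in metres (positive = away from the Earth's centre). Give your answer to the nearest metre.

ΔU = 719 m

At φ = -37.9375°, λ = -112.5607°: sin φ = -0.614802, cos φ = 0.788682, sin λ = -0.923474, cos λ = -0.383662.
ΔU = cos φ cos λ·ΔX + cos φ sin λ·ΔY + sin φ·ΔZ = (0.788682)(-0.383662)(-359) + (0.788682)(-0.923474)(-309) + (-0.614802)(-627) = 719.16 m.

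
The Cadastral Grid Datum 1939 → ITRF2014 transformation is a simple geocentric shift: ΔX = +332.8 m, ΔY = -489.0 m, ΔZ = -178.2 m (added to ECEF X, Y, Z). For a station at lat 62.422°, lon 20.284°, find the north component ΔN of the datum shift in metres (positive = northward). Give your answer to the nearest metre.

ΔN = -209 m

At φ = 62.422°, λ = 20.284°: sin φ = 0.886381, cos φ = 0.462956, sin λ = 0.346674, cos λ = 0.937986.
ΔN = −sin φ cos λ·ΔX − sin φ sin λ·ΔY + cos φ·ΔZ = −(0.886381)(0.937986)(332.8) − (0.886381)(0.346674)(-489.0) + (0.462956)(-178.2) = -208.93 m.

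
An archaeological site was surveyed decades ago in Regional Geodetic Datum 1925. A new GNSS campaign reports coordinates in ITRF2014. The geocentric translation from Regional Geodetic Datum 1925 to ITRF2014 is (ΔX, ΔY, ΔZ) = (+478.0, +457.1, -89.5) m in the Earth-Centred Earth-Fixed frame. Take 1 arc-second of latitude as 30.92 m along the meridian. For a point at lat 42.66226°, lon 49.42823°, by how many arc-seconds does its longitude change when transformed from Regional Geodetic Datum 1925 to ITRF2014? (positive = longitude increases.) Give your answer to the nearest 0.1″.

sin φ = 0.677675, cos φ = 0.735361, sin λ = 0.759592, cos λ = 0.650400.
East component: ΔE = −sin λ·ΔX + cos λ·ΔY = −(0.759592)(478.0) + (0.650400)(457.1) = -65.79 m.
1° of latitude spans 3600 × 30.92 = 111312 m; at latitude φ, 1° of longitude spans that × cos φ = 81854.5 m, so Δλ = -65.79 / 81854.5 × 3600 = -2.893″.

Δλ = -2.9″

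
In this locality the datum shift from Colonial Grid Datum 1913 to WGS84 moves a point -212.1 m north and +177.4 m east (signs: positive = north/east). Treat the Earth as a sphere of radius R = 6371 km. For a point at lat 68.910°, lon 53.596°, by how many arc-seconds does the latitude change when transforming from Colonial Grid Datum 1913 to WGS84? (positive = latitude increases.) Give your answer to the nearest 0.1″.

Δφ = -6.9″

On a sphere of radius R, 1 rad of latitude = R, so Δφ = ΔN / R = -212.1 / 6371000 = -3.3291e-05 rad = -6.867″.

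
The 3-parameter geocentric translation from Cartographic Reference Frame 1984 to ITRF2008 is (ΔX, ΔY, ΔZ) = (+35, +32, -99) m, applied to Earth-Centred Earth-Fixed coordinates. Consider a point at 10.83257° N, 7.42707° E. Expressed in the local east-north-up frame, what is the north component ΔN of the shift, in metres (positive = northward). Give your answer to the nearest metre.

ΔN = -105 m

The local north axis is (−sin φ cos λ, −sin φ sin λ, cos φ), giving ΔN = -6.523 − 0.777 − 97.236 = -104.54 m.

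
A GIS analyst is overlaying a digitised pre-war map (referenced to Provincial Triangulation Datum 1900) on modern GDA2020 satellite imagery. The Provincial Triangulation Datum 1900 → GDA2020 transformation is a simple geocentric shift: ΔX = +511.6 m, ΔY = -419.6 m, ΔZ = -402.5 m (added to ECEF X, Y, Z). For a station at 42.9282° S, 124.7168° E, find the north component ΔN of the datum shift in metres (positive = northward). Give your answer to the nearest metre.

At φ = -42.9282°, λ = 124.7168°: sin φ = -0.681081, cos φ = 0.732208, sin λ = 0.821977, cos λ = -0.569521.
ΔN = −sin φ cos λ·ΔX − sin φ sin λ·ΔY + cos φ·ΔZ = −(-0.681081)(-0.569521)(511.6) − (-0.681081)(0.821977)(-419.6) + (0.732208)(-402.5) = -728.06 m.

ΔN = -728 m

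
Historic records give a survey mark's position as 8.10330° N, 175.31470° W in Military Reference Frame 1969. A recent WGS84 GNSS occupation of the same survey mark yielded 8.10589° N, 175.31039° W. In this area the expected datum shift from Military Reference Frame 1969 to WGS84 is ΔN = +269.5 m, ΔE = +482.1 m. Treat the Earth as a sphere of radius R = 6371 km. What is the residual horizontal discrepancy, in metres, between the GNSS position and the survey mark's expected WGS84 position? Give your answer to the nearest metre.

Observed coordinate differences: Δφ = +0.00259°, Δλ = +0.00431°.
Converting to metres (1° lat = 111195 m, cos φ = 0.990016): observed ΔN = 288.0 m, observed ΔE = 474.5 m.
Subtracting the expected shift leaves a residual of 288.0 − (269.5) = 18.5 m north and 474.5 − (482.1) = -7.6 m east.
Residual distance = √(18.5² + (-7.6)²) = 20.0 m.

20 m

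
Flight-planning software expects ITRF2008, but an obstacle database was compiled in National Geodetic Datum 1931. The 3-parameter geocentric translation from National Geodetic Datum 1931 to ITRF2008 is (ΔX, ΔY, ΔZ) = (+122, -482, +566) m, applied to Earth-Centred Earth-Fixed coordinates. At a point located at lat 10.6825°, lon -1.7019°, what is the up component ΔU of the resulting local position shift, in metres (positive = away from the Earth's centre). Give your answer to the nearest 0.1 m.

ΔU = 238.8 m

At φ = 10.6825°, λ = -1.7019°: sin φ = 0.185366, cos φ = 0.982669, sin λ = -0.029699, cos λ = 0.999559.
ΔU = cos φ cos λ·ΔX + cos φ sin λ·ΔY + sin φ·ΔZ = (0.982669)(0.999559)(122) + (0.982669)(-0.029699)(-482) + (0.185366)(566) = 238.82 m.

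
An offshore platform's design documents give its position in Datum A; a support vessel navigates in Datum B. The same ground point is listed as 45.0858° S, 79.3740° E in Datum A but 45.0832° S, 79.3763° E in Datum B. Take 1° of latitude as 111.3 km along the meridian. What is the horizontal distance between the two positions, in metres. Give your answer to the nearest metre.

341 m

Δφ = -45.0832° − -45.0858° = +0.0026°; Δλ = 79.3763° − 79.3740° = +0.0023°.
ΔN = Δφ × 111300 = 289.4 m; ΔE = Δλ × 111300 × cos(-45.0858°) = +0.0023 × 111300 × 0.706047 = 180.7 m.
Distance = √(ΔE² + ΔN²) = √(180.7² + 289.4²) = 341.2 m.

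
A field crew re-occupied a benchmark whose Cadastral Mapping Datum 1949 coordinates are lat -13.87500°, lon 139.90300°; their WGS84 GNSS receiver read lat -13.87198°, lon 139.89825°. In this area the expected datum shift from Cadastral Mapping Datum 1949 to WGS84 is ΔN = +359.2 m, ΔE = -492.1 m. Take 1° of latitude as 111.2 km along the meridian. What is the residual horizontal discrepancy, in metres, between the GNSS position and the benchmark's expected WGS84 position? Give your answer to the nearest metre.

Observed coordinate differences: Δφ = +0.00302°, Δλ = -0.00475°.
Converting to metres (1° lat = 111200 m, cos φ = 0.970821): observed ΔN = 335.8 m, observed ΔE = -512.8 m.
Subtracting the expected shift leaves a residual of 335.8 − (359.2) = -23.4 m north and -512.8 − (-492.1) = -20.7 m east.
Residual distance = √((-23.4)² + (-20.7)²) = 31.2 m.

31 m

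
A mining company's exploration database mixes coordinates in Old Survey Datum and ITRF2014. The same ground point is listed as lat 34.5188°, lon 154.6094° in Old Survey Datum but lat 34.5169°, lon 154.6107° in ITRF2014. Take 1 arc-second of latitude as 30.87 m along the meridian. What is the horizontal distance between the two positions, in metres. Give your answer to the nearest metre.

242 m

Δφ = 34.5169° − 34.5188° = -0.0019°; Δλ = 154.6107° − 154.6094° = +0.0013°.
1° of latitude = 3600 × 30.87 = 111132 m.
ΔN = Δφ × 111132 = -211.2 m; ΔE = Δλ × 111132 × cos(34.5188°) = +0.0013 × 111132 × 0.823940 = 119.0 m.
Distance = √(ΔE² + ΔN²) = √(119.0² + (-211.2)²) = 242.4 m.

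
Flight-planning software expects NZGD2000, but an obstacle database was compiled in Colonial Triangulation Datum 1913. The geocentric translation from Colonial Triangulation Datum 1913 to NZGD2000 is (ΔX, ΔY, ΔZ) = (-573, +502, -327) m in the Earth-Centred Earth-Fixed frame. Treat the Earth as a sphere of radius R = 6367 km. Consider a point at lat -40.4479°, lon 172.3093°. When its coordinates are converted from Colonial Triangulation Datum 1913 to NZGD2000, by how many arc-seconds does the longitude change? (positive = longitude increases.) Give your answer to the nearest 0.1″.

sin φ = -0.648756, cos φ = 0.760996, sin λ = 0.133825, cos λ = -0.991005.
East component: ΔE = −sin λ·ΔX + cos λ·ΔY = −(0.133825)(-573) + (-0.991005)(502) = -420.80 m.
1° of latitude spans πR/180 = 111125 m; at latitude φ, 1° of longitude spans that × cos φ = 84565.8 m, so Δλ = -420.80 / 84565.8 × 3600 = -17.914″.

Δλ = -17.9″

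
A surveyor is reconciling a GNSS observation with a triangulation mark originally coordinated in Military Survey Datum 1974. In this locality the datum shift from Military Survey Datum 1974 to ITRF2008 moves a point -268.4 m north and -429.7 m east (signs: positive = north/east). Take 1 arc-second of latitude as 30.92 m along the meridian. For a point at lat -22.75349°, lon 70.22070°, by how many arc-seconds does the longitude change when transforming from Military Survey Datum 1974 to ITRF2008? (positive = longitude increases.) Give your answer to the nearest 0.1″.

Δλ = -15.1″

At latitude -22.75349°, cos φ = 0.922177.
1″ of longitude at this latitude = 30.92 × cos φ = 28.5137 m, so Δλ = -429.7 / 28.5137 = -15.070″.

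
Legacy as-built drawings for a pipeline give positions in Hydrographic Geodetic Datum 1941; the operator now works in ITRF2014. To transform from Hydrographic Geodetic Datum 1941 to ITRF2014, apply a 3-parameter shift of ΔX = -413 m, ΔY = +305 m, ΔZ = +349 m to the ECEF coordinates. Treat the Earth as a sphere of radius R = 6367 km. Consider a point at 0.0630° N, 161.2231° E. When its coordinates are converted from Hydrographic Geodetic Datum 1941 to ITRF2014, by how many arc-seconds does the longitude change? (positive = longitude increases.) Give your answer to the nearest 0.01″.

sin φ = 0.001100, cos φ = 0.999999, sin λ = 0.321884, cos λ = -0.946779.
East component: ΔE = −sin λ·ΔX + cos λ·ΔY = −(0.321884)(-413) + (-0.946779)(305) = -155.83 m.
1° of latitude spans πR/180 = 111125 m; at latitude φ, 1° of longitude spans that × cos φ = 111125.0 m, so Δλ = -155.83 / 111125.0 × 3600 = -5.048″.

Δλ = -5.05″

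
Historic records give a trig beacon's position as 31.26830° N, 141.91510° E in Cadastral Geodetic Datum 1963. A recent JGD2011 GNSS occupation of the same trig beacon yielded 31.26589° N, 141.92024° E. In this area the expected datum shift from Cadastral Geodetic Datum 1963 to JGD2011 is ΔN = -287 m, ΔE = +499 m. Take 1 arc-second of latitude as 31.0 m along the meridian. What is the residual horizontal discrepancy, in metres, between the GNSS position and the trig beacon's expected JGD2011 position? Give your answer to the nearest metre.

20 m

Observed coordinate differences: Δφ = -0.00241°, Δλ = +0.00514°.
Converting to metres (1° lat = 111600 m, cos φ = 0.854746): observed ΔN = -269.0 m, observed ΔE = 490.3 m.
Subtracting the expected shift leaves a residual of -269.0 − (-287) = 18.0 m north and 490.3 − (499) = -8.7 m east.
Residual distance = √(18.0² + (-8.7)²) = 20.0 m.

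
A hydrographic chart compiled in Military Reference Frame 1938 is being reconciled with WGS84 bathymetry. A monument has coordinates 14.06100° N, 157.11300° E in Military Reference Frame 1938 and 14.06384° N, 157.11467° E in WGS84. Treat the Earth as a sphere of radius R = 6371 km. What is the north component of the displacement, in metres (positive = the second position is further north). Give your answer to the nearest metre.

Δφ = 14.06384° − 14.06100° = +0.00284°; Δλ = 157.11467° − 157.11300° = +0.00167°.
1° along a meridian = πR/180 = 111195 m.
ΔN = Δφ × 111195 = 315.8 m; ΔE = Δλ × 111195 × cos(14.06100°) = +0.00167 × 111195 × 0.970038 = 180.1 m.

ΔN = 316 m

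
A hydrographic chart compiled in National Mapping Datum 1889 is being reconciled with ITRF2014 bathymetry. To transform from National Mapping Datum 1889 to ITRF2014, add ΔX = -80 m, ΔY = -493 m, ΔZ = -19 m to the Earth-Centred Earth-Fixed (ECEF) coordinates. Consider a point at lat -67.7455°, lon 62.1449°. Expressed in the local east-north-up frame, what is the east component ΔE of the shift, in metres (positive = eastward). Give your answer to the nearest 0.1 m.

ΔE = -159.6 m

At φ = -67.7455°, λ = 62.1449°: sin φ = -0.925511, cos φ = 0.378721, sin λ = 0.884132, cos λ = 0.467237.
ΔE = −sin λ·ΔX + cos λ·ΔY = −(0.884132)·(-80) + (0.467237)·(-493) = -159.62 m.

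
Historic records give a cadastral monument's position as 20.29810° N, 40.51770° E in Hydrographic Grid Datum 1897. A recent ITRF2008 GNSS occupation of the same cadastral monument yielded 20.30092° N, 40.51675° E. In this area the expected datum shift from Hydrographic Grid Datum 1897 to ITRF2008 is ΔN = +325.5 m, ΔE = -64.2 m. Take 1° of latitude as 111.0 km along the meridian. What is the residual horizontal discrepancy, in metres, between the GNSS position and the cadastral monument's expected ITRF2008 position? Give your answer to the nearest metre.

37 m

Observed coordinate differences: Δφ = +0.00282°, Δλ = -0.00095°.
Converting to metres (1° lat = 111000 m, cos φ = 0.937900): observed ΔN = 313.0 m, observed ΔE = -98.9 m.
Subtracting the expected shift leaves a residual of 313.0 − (325.5) = -12.5 m north and -98.9 − (-64.2) = -34.7 m east.
Residual distance = √((-12.5)² + (-34.7)²) = 36.9 m.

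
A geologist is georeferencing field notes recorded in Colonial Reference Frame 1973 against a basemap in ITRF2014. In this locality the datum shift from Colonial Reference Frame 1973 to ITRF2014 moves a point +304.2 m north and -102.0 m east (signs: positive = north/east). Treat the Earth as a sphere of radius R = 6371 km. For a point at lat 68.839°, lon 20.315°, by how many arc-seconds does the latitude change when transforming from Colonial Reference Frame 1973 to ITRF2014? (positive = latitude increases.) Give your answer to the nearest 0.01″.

On a sphere of radius R, 1 rad of latitude = R, so Δφ = ΔN / R = 304.2 / 6371000 = 4.7748e-05 rad = 9.849″.

Δφ = 9.85″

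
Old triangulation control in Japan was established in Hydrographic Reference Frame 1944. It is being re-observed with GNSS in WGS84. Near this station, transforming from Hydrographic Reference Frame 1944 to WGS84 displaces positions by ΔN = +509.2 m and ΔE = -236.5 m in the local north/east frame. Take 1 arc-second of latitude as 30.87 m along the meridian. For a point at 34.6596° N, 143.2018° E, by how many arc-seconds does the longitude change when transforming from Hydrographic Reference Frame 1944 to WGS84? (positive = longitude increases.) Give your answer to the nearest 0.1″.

Δλ = -9.3″

At latitude 34.6596°, cos φ = 0.822545.
1″ of longitude at this latitude = 30.87 × cos φ = 25.3920 m, so Δλ = -236.5 / 25.3920 = -9.314″.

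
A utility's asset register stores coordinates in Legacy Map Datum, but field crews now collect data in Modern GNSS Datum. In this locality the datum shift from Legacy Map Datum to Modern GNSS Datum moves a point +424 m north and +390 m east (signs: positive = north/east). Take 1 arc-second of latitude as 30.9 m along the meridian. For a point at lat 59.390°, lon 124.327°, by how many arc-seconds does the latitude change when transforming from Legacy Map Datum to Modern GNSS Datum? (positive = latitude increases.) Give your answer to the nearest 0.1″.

1″ of latitude = 30.90 m, so Δφ = 424.0 / 30.90 = 13.722″.

Δφ = 13.7″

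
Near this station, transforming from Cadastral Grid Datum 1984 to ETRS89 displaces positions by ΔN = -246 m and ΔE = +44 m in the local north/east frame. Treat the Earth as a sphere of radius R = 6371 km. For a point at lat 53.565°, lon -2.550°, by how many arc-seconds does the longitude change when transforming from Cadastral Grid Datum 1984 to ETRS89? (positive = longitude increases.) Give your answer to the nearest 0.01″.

Δλ = 2.40″

At latitude 53.565°, cos φ = 0.593910.
One radian of longitude at latitude φ spans R cos φ, so Δλ = ΔE / (R cos φ) = 44.0 / (6371000 × 0.593910) = 1.1629e-05 rad = 2.399″.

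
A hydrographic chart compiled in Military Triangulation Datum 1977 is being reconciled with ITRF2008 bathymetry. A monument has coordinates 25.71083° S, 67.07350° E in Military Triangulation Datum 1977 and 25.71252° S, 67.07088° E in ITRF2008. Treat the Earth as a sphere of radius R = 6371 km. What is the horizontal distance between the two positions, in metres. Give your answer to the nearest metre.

323 m

Δφ = -25.71252° − -25.71083° = -0.00169°; Δλ = 67.07088° − 67.07350° = -0.00262°.
1° along a meridian = πR/180 = 111195 m.
ΔN = Δφ × 111195 = -187.9 m; ΔE = Δλ × 111195 × cos(-25.71083°) = -0.00262 × 111195 × 0.900995 = -262.5 m.
Distance = √(ΔE² + ΔN²) = √((-262.5)² + (-187.9)²) = 322.8 m.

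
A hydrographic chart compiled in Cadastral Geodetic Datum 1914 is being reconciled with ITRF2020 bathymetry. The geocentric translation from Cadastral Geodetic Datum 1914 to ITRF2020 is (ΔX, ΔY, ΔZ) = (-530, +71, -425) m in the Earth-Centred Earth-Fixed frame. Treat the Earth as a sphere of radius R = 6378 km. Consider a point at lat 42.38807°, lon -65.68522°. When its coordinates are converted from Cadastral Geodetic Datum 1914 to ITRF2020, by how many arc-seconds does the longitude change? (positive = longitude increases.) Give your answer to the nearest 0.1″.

Δλ = -19.9″

sin φ = 0.674149, cos φ = 0.738596, sin λ = -0.911297, cos λ = 0.411749.
East component: ΔE = −sin λ·ΔX + cos λ·ΔY = −(-0.911297)(-530) + (0.411749)(71) = -453.75 m.
1° of latitude spans πR/180 = 111317 m; at latitude φ, 1° of longitude spans that × cos φ = 82218.3 m, so Δλ = -453.75 / 82218.3 × 3600 = -19.868″.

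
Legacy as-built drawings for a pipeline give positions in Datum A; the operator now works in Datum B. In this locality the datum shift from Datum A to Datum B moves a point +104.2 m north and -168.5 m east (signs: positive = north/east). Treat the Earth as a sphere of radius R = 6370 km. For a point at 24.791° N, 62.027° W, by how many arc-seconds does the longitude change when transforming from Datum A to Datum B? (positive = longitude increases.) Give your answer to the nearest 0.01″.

Δλ = -6.01″

At latitude 24.791°, cos φ = 0.907843.
One radian of longitude at latitude φ spans R cos φ, so Δλ = ΔE / (R cos φ) = -168.5 / (6370000 × 0.907843) = -2.9137e-05 rad = -6.010″.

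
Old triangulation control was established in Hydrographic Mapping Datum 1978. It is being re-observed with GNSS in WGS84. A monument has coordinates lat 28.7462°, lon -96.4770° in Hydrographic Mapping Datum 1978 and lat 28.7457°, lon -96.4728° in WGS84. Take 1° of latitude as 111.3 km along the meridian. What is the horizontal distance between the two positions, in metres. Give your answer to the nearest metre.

Δφ = 28.7457° − 28.7462° = -0.0005°; Δλ = -96.4728° − -96.4770° = +0.0042°.
ΔN = Δφ × 111300 = -55.7 m; ΔE = Δλ × 111300 × cos(28.7462°) = +0.0042 × 111300 × 0.876759 = 409.8 m.
Distance = √(ΔE² + ΔN²) = √(409.8² + (-55.7)²) = 413.6 m.

414 m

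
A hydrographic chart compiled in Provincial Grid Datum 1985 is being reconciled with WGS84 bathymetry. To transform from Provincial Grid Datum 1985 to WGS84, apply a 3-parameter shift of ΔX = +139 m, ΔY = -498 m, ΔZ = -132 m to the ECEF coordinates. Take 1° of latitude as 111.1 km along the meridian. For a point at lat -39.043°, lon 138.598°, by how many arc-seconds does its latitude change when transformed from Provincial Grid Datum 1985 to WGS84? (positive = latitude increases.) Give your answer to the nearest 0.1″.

sin φ = -0.629903, cos φ = 0.776673, sin λ = 0.661338, cos λ = -0.750088.
North component: ΔN = −sin φ cos λ·ΔX − sin φ sin λ·ΔY + cos φ·ΔZ = −(-0.629903)(-0.750088)(139) − (-0.629903)(0.661338)(-498) + (0.776673)(-132) = -375.65 m.
1° of latitude spans 111100 m, so Δφ = -375.65 / 111100 × 3600 = -12.172″.

Δφ = -12.2″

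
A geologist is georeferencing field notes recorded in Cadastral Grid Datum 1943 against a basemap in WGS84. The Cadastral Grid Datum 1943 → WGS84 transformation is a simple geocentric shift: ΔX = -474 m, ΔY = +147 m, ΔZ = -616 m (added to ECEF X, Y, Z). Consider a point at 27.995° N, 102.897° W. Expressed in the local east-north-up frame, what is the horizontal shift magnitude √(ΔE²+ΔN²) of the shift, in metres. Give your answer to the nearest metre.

At φ = 27.995°, λ = -102.897°: sin φ = 0.469395, cos φ = 0.882989, sin λ = -0.974773, cos λ = -0.223199.
ΔE = −sin λ·ΔX + cos λ·ΔY = −(-0.974773)·(-474) + (-0.223199)·(147) = -494.85 m.
ΔN = −sin φ cos λ·ΔX − sin φ sin λ·ΔY + cos φ·ΔZ = −(0.469395)(-0.223199)(-474) − (0.469395)(-0.974773)(147) + (0.882989)(-616) = -526.32 m.
Horizontal magnitude = √(ΔE² + ΔN²) = √((-494.85)² + (-526.32)²) = 722.42 m.

722 m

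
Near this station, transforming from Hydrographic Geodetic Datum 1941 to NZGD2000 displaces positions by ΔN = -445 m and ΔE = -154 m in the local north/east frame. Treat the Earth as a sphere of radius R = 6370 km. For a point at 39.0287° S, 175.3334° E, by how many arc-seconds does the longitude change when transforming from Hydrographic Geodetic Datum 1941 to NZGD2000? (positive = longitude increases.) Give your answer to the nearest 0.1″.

Δλ = -6.4″

At latitude -39.0287°, cos φ = 0.776831.
One radian of longitude at latitude φ spans R cos φ, so Δλ = ΔE / (R cos φ) = -154.0 / (6370000 × 0.776831) = -3.1121e-05 rad = -6.419″.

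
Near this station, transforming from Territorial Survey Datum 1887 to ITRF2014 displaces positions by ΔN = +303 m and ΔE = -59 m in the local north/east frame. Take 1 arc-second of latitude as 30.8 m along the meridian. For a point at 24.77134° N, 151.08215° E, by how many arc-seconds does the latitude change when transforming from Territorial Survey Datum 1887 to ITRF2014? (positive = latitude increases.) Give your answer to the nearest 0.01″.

Δφ = 9.84″

1″ of latitude = 30.80 m, so Δφ = 303.0 / 30.80 = 9.838″.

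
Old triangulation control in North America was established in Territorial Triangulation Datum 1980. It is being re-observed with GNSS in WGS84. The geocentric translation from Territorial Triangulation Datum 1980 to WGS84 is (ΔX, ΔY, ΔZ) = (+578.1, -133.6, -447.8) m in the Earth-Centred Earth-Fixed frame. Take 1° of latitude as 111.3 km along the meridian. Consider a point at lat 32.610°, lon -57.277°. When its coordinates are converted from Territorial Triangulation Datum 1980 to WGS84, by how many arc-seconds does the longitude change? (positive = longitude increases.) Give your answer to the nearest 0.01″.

sin φ = 0.538918, cos φ = 0.842358, sin λ = -0.841294, cos λ = 0.540578.
East component: ΔE = −sin λ·ΔX + cos λ·ΔY = −(-0.841294)(578.1) + (0.540578)(-133.6) = 414.13 m.
1° of latitude spans 111300 m; at latitude φ, 1° of longitude spans that × cos φ = 93754.5 m, so Δλ = 414.13 / 93754.5 × 3600 = 15.902″.

Δλ = 15.90″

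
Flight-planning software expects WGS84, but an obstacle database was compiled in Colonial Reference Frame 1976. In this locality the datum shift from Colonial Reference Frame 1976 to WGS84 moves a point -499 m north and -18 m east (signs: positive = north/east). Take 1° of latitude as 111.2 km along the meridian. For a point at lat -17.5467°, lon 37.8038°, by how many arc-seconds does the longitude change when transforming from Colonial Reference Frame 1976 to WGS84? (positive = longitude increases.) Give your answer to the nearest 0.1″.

At latitude -17.5467°, cos φ = 0.953472.
1° of longitude at this latitude = 111.2 × cos φ = 106.03 km, so Δλ = -18.0 / 106026.0 = -0.0001698° = -0.611″.

Δλ = -0.6″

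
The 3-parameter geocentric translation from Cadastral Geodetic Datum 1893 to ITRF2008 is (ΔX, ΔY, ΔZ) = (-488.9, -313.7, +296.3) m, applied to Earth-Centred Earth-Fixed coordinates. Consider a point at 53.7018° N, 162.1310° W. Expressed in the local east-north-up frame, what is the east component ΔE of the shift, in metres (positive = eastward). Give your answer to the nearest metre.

The local east axis at (φ, λ) is (−sin λ, cos λ, 0), so ΔE = −sin(-162.1310°)·(-488.9) + cos(-162.1310°)·(-313.7) = 148.55 m.

ΔE = 149 m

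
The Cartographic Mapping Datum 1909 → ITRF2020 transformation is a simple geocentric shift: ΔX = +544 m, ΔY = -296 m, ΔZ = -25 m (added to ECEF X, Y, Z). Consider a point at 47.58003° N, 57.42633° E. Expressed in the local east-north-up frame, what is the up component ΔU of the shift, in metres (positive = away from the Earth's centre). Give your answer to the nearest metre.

The local up (radial) axis is (cos φ cos λ, cos φ sin λ, sin φ), giving ΔU = 197.566 − 168.262 − 18.456 = 10.85 m.

ΔU = 11 m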